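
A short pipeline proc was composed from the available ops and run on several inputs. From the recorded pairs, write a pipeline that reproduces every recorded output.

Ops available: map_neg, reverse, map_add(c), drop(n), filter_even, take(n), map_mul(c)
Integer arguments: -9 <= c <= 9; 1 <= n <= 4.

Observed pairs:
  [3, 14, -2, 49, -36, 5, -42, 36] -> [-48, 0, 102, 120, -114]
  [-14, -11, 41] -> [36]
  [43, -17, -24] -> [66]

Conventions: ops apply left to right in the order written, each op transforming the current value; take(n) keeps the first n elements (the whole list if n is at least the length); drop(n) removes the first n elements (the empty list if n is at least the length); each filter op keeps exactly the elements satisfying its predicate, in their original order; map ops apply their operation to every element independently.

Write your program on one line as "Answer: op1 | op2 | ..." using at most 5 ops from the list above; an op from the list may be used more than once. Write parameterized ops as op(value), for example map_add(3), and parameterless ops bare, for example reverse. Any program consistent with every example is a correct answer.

map_neg | filter_even | map_add(-2) | map_mul(-3) | map_neg

Check, running the answer program on each example:
  [3, 14, -2, 49, -36, 5, -42, 36] -> [-3, -14, 2, -49, 36, -5, 42, -36] -> [-14, 2, 36, 42, -36] -> [-16, 0, 34, 40, -38] -> [48, 0, -102, -120, 114] -> [-48, 0, 102, 120, -114]
  [-14, -11, 41] -> [14, 11, -41] -> [14] -> [12] -> [-36] -> [36]
  [43, -17, -24] -> [-43, 17, 24] -> [24] -> [22] -> [-66] -> [66]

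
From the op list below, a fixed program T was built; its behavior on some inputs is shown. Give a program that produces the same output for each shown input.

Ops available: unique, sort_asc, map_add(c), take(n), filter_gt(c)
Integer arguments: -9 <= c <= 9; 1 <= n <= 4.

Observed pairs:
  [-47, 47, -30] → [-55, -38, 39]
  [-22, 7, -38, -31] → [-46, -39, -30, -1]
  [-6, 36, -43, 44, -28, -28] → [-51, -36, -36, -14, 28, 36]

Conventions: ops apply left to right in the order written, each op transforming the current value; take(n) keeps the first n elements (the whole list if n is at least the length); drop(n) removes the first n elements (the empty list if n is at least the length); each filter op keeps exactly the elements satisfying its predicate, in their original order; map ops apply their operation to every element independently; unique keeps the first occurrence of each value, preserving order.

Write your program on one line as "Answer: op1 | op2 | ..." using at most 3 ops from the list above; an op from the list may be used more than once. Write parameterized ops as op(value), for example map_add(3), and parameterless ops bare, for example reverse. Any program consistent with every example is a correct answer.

sort_asc | map_add(-8)

Check, running the answer program on each example:
  [-47, 47, -30] -> [-47, -30, 47] -> [-55, -38, 39]
  [-22, 7, -38, -31] -> [-38, -31, -22, 7] -> [-46, -39, -30, -1]
  [-6, 36, -43, 44, -28, -28] -> [-43, -28, -28, -6, 36, 44] -> [-51, -36, -36, -14, 28, 36]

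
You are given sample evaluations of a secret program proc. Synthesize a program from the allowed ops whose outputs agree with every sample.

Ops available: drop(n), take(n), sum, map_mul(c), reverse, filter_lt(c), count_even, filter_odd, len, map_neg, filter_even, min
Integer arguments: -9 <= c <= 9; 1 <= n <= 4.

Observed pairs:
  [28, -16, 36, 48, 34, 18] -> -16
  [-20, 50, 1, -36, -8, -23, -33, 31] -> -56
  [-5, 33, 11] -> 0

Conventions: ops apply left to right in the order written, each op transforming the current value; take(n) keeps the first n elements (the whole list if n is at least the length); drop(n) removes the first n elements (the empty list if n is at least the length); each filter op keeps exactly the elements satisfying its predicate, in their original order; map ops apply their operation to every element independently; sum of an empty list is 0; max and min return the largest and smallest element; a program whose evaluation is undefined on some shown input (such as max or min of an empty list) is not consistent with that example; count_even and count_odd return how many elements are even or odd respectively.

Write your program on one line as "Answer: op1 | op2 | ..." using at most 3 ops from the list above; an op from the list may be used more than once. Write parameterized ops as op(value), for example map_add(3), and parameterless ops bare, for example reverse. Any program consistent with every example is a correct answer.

filter_lt(-9) | filter_even | sum

Check, running the answer program on each example:
  [28, -16, 36, 48, 34, 18] -> [-16] -> [-16] -> -16
  [-20, 50, 1, -36, -8, -23, -33, 31] -> [-20, -36, -23, -33] -> [-20, -36] -> -56
  [-5, 33, 11] -> [] -> [] -> 0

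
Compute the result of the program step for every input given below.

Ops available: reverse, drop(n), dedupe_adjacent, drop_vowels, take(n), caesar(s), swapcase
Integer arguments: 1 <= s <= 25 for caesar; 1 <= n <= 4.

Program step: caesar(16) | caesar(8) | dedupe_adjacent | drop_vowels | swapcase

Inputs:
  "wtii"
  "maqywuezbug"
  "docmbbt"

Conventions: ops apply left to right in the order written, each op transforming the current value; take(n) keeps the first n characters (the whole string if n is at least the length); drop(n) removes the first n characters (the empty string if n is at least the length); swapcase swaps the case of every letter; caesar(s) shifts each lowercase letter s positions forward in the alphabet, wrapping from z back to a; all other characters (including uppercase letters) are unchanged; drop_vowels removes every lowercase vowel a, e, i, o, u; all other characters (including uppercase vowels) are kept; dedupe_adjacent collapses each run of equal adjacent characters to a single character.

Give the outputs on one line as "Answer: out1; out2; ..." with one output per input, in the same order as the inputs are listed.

Execution, op by op:
  "wtii" -> "mjyy" -> "urgg" -> "urg" -> "rg" -> "RG"
  "maqywuezbug" -> "cqgomkuprkw" -> "kyowuscxzse" -> "kyowuscxzse" -> "kywscxzs" -> "KYWSCXZS"
  "docmbbt" -> "tescrrj" -> "bmakzzr" -> "bmakzr" -> "bmkzr" -> "BMKZR"

"RG"; "KYWSCXZS"; "BMKZR"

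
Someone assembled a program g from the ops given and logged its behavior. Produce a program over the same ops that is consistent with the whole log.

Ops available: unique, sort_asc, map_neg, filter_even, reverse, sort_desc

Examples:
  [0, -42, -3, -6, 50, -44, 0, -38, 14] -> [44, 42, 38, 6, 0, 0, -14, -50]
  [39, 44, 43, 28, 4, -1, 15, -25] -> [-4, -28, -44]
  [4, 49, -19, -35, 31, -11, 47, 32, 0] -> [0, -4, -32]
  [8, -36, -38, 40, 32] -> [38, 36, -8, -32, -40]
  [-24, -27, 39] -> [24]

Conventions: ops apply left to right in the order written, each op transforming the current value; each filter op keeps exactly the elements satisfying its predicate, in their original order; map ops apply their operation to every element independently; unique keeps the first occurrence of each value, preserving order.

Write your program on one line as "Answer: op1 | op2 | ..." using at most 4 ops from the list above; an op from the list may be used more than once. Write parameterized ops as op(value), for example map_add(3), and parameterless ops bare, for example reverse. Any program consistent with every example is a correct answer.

sort_desc | sort_asc | map_neg | filter_even

Check, running the answer program on each example:
  [0, -42, -3, -6, 50, -44, 0, -38, 14] -> [50, 14, 0, 0, -3, -6, -38, -42, -44] -> [-44, -42, -38, -6, -3, 0, 0, 14, 50] -> [44, 42, 38, 6, 3, 0, 0, -14, -50] -> [44, 42, 38, 6, 0, 0, -14, -50]
  [39, 44, 43, 28, 4, -1, 15, -25] -> [44, 43, 39, 28, 15, 4, -1, -25] -> [-25, -1, 4, 15, 28, 39, 43, 44] -> [25, 1, -4, -15, -28, -39, -43, -44] -> [-4, -28, -44]
  [4, 49, -19, -35, 31, -11, 47, 32, 0] -> [49, 47, 32, 31, 4, 0, -11, -19, -35] -> [-35, -19, -11, 0, 4, 31, 32, 47, 49] -> [35, 19, 11, 0, -4, -31, -32, -47, -49] -> [0, -4, -32]
  [8, -36, -38, 40, 32] -> [40, 32, 8, -36, -38] -> [-38, -36, 8, 32, 40] -> [38, 36, -8, -32, -40] -> [38, 36, -8, -32, -40]
  [-24, -27, 39] -> [39, -24, -27] -> [-27, -24, 39] -> [27, 24, -39] -> [24]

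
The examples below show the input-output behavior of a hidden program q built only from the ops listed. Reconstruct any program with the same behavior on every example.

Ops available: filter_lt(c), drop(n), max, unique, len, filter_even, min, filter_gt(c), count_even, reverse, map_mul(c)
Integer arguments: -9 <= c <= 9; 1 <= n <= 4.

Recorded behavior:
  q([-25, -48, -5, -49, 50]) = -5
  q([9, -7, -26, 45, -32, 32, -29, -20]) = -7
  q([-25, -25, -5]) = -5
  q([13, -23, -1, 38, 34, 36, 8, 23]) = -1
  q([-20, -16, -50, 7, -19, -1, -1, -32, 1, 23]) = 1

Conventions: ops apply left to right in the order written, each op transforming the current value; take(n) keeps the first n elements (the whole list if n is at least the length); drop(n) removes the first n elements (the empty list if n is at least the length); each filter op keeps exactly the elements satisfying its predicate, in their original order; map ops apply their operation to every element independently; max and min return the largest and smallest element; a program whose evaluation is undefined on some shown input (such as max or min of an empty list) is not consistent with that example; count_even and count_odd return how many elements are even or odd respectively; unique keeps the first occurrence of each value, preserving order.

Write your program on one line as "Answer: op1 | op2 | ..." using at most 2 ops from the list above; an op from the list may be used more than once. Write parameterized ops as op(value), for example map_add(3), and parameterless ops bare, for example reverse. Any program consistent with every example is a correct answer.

filter_lt(2) | max

Check, running the answer program on each example:
  [-25, -48, -5, -49, 50] -> [-25, -48, -5, -49] -> -5
  [9, -7, -26, 45, -32, 32, -29, -20] -> [-7, -26, -32, -29, -20] -> -7
  [-25, -25, -5] -> [-25, -25, -5] -> -5
  [13, -23, -1, 38, 34, 36, 8, 23] -> [-23, -1] -> -1
  [-20, -16, -50, 7, -19, -1, -1, -32, 1, 23] -> [-20, -16, -50, -19, -1, -1, -32, 1] -> 1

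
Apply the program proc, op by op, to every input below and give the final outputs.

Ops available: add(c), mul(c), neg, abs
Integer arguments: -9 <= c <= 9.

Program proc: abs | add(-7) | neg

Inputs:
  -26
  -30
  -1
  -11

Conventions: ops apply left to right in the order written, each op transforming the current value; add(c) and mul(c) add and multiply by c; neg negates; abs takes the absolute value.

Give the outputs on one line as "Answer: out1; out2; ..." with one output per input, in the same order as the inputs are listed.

Execution, op by op:
  -26 -> 26 -> 19 -> -19
  -30 -> 30 -> 23 -> -23
  -1 -> 1 -> -6 -> 6
  -11 -> 11 -> 4 -> -4

-19; -23; 6; -4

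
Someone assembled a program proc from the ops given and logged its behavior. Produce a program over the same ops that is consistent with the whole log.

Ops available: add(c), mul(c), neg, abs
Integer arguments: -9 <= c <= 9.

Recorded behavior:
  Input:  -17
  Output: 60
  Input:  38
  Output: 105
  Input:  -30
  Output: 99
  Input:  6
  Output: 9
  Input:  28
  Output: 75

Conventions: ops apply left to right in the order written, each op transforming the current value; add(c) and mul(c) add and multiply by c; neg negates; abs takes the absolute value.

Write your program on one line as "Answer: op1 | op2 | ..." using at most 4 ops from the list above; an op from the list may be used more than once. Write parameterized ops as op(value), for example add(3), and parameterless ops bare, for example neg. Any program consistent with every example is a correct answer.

mul(-3) | add(9) | neg | abs

Check, running the answer program on each example:
  -17 -> 51 -> 60 -> -60 -> 60
  38 -> -114 -> -105 -> 105 -> 105
  -30 -> 90 -> 99 -> -99 -> 99
  6 -> -18 -> -9 -> 9 -> 9
  28 -> -84 -> -75 -> 75 -> 75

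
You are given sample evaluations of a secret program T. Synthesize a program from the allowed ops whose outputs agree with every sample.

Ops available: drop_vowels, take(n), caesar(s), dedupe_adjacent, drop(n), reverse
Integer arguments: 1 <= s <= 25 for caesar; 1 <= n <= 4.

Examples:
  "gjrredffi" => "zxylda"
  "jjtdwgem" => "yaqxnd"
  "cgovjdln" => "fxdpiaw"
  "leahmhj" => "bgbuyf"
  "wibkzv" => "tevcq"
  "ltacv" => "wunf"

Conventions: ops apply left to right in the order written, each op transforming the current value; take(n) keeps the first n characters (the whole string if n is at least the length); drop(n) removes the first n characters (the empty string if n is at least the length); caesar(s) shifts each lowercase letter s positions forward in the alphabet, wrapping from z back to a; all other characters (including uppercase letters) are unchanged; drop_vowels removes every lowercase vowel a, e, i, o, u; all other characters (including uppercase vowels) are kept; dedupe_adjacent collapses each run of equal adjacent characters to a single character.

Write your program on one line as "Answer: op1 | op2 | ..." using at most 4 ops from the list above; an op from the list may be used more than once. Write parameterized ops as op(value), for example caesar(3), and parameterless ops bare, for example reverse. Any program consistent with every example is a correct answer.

caesar(20) | dedupe_adjacent | reverse | drop(1)

Check, running the answer program on each example:
  "gjrredffi" -> "adllyxzzc" -> "adlyxzc" -> "czxylda" -> "zxylda"
  "jjtdwgem" -> "ddnxqayg" -> "dnxqayg" -> "gyaqxnd" -> "yaqxnd"
  "cgovjdln" -> "waipdxfh" -> "waipdxfh" -> "hfxdpiaw" -> "fxdpiaw"
  "leahmhj" -> "fyubgbd" -> "fyubgbd" -> "dbgbuyf" -> "bgbuyf"
  "wibkzv" -> "qcvetp" -> "qcvetp" -> "ptevcq" -> "tevcq"
  "ltacv" -> "fnuwp" -> "fnuwp" -> "pwunf" -> "wunf"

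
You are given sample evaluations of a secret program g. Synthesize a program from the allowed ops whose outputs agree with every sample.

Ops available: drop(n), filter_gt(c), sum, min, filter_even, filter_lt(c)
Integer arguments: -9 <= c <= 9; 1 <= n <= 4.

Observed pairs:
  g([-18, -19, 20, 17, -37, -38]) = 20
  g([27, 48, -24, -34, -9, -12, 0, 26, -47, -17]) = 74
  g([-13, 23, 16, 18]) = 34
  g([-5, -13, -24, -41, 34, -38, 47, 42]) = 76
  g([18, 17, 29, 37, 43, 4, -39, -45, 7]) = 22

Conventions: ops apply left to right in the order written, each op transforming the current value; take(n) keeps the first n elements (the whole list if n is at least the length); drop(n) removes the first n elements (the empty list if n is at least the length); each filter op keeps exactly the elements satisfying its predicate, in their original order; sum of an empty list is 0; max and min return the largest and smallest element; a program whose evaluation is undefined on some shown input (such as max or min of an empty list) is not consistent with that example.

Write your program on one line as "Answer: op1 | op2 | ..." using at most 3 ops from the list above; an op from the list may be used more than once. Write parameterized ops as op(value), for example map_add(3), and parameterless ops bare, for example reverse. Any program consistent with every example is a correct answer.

filter_even | filter_gt(-3) | sum

Check, running the answer program on each example:
  [-18, -19, 20, 17, -37, -38] -> [-18, 20, -38] -> [20] -> 20
  [27, 48, -24, -34, -9, -12, 0, 26, -47, -17] -> [48, -24, -34, -12, 0, 26] -> [48, 0, 26] -> 74
  [-13, 23, 16, 18] -> [16, 18] -> [16, 18] -> 34
  [-5, -13, -24, -41, 34, -38, 47, 42] -> [-24, 34, -38, 42] -> [34, 42] -> 76
  [18, 17, 29, 37, 43, 4, -39, -45, 7] -> [18, 4] -> [18, 4] -> 22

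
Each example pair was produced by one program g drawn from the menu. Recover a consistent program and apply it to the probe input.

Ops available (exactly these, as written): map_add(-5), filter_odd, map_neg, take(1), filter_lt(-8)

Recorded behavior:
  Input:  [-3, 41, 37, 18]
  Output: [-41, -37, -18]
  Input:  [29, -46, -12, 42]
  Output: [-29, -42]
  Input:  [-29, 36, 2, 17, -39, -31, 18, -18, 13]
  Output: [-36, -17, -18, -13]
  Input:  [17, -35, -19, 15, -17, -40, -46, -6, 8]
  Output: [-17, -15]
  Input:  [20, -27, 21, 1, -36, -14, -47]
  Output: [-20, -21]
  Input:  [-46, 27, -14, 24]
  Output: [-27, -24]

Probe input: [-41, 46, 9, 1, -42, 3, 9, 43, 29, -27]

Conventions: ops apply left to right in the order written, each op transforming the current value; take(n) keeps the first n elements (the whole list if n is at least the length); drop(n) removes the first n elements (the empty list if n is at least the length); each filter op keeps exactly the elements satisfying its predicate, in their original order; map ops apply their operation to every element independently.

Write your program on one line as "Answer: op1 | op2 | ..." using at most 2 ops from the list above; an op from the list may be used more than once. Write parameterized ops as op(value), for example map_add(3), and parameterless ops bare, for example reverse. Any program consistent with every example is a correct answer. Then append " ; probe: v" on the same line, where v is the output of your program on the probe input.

map_neg | filter_lt(-8) ; probe: [-46, -9, -9, -43, -29]

Check, running the answer program on each example:
  [-3, 41, 37, 18] -> [3, -41, -37, -18] -> [-41, -37, -18]
  [29, -46, -12, 42] -> [-29, 46, 12, -42] -> [-29, -42]
  [-29, 36, 2, 17, -39, -31, 18, -18, 13] -> [29, -36, -2, -17, 39, 31, -18, 18, -13] -> [-36, -17, -18, -13]
  [17, -35, -19, 15, -17, -40, -46, -6, 8] -> [-17, 35, 19, -15, 17, 40, 46, 6, -8] -> [-17, -15]
  [20, -27, 21, 1, -36, -14, -47] -> [-20, 27, -21, -1, 36, 14, 47] -> [-20, -21]
  [-46, 27, -14, 24] -> [46, -27, 14, -24] -> [-27, -24]
  probe: [-41, 46, 9, 1, -42, 3, 9, 43, 29, -27] -> [41, -46, -9, -1, 42, -3, -9, -43, -29, 27] -> [-46, -9, -9, -43, -29]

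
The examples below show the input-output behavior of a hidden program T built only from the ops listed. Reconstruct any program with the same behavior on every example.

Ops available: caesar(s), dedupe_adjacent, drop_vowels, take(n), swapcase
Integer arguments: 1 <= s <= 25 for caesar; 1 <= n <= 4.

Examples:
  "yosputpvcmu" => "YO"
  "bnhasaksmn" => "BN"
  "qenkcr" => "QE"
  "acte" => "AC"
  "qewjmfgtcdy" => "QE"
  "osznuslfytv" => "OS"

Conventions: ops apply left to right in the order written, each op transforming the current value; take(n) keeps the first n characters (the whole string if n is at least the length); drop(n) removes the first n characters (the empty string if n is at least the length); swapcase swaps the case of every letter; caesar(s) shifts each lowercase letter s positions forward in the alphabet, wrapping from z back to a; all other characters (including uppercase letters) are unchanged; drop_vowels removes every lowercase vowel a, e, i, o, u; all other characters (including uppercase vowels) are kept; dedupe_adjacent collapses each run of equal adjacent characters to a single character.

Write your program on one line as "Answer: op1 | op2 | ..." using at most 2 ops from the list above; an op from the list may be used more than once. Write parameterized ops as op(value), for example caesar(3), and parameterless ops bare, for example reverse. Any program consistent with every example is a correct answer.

swapcase | take(2)

Check, running the answer program on each example:
  "yosputpvcmu" -> "YOSPUTPVCMU" -> "YO"
  "bnhasaksmn" -> "BNHASAKSMN" -> "BN"
  "qenkcr" -> "QENKCR" -> "QE"
  "acte" -> "ACTE" -> "AC"
  "qewjmfgtcdy" -> "QEWJMFGTCDY" -> "QE"
  "osznuslfytv" -> "OSZNUSLFYTV" -> "OS"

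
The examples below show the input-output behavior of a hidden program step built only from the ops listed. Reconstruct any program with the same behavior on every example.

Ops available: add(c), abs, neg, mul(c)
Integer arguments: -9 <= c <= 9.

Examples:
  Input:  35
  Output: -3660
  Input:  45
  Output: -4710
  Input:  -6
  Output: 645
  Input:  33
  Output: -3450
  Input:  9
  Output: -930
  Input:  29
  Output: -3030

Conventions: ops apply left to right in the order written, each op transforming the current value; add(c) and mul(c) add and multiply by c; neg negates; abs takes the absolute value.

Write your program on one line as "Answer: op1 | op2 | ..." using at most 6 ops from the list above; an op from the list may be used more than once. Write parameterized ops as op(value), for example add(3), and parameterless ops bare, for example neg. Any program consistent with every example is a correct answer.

mul(5) | mul(7) | add(-4) | neg | add(1) | mul(3)

Check, running the answer program on each example:
  35 -> 175 -> 1225 -> 1221 -> -1221 -> -1220 -> -3660
  45 -> 225 -> 1575 -> 1571 -> -1571 -> -1570 -> -4710
  -6 -> -30 -> -210 -> -214 -> 214 -> 215 -> 645
  33 -> 165 -> 1155 -> 1151 -> -1151 -> -1150 -> -3450
  9 -> 45 -> 315 -> 311 -> -311 -> -310 -> -930
  29 -> 145 -> 1015 -> 1011 -> -1011 -> -1010 -> -3030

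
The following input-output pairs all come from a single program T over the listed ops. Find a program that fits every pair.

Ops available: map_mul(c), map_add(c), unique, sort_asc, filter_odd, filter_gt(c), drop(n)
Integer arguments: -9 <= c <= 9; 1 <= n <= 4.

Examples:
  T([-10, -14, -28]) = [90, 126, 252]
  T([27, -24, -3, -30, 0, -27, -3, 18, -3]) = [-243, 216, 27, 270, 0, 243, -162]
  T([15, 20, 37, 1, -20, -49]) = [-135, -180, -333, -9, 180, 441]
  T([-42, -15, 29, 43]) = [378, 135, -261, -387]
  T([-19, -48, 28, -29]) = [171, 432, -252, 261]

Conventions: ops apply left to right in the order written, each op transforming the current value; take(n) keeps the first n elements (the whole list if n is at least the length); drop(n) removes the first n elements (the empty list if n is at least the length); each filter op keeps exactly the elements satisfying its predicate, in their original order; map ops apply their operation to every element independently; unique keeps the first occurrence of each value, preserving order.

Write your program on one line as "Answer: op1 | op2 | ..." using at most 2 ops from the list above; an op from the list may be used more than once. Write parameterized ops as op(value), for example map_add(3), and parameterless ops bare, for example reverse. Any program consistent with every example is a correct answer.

unique | map_mul(-9)

Check, running the answer program on each example:
  [-10, -14, -28] -> [-10, -14, -28] -> [90, 126, 252]
  [27, -24, -3, -30, 0, -27, -3, 18, -3] -> [27, -24, -3, -30, 0, -27, 18] -> [-243, 216, 27, 270, 0, 243, -162]
  [15, 20, 37, 1, -20, -49] -> [15, 20, 37, 1, -20, -49] -> [-135, -180, -333, -9, 180, 441]
  [-42, -15, 29, 43] -> [-42, -15, 29, 43] -> [378, 135, -261, -387]
  [-19, -48, 28, -29] -> [-19, -48, 28, -29] -> [171, 432, -252, 261]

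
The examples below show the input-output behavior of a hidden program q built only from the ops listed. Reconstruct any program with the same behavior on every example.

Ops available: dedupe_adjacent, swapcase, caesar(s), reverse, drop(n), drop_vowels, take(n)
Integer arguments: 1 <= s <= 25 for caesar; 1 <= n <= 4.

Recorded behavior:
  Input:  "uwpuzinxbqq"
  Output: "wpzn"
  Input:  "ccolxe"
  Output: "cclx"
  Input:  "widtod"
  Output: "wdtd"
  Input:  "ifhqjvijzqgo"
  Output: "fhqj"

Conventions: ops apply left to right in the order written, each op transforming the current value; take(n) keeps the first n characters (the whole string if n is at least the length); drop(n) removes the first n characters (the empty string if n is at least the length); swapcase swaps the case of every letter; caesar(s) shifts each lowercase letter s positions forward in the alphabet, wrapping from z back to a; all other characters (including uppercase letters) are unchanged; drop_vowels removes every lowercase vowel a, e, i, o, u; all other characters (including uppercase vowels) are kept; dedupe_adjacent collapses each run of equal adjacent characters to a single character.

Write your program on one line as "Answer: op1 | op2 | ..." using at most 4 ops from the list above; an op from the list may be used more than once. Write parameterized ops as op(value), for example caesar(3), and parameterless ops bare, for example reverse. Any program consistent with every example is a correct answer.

reverse | drop_vowels | reverse | take(4)

Check, running the answer program on each example:
  "uwpuzinxbqq" -> "qqbxnizupwu" -> "qqbxnzpw" -> "wpznxbqq" -> "wpzn"
  "ccolxe" -> "exlocc" -> "xlcc" -> "cclx" -> "cclx"
  "widtod" -> "dotdiw" -> "dtdw" -> "wdtd" -> "wdtd"
  "ifhqjvijzqgo" -> "ogqzjivjqhfi" -> "gqzjvjqhf" -> "fhqjvjzqg" -> "fhqj"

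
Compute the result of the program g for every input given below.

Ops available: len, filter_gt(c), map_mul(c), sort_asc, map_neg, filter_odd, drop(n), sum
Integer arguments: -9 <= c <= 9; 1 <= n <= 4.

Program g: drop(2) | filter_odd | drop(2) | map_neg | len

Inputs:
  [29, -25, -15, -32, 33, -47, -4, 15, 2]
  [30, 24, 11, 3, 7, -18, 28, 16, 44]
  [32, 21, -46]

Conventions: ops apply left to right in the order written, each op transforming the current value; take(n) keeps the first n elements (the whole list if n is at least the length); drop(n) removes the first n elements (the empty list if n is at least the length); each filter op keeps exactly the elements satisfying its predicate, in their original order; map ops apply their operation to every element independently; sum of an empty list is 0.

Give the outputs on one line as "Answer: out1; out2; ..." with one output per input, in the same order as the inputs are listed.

Execution, op by op:
  [29, -25, -15, -32, 33, -47, -4, 15, 2] -> [-15, -32, 33, -47, -4, 15, 2] -> [-15, 33, -47, 15] -> [-47, 15] -> [47, -15] -> 2
  [30, 24, 11, 3, 7, -18, 28, 16, 44] -> [11, 3, 7, -18, 28, 16, 44] -> [11, 3, 7] -> [7] -> [-7] -> 1
  [32, 21, -46] -> [-46] -> [] -> [] -> [] -> 0

2; 1; 0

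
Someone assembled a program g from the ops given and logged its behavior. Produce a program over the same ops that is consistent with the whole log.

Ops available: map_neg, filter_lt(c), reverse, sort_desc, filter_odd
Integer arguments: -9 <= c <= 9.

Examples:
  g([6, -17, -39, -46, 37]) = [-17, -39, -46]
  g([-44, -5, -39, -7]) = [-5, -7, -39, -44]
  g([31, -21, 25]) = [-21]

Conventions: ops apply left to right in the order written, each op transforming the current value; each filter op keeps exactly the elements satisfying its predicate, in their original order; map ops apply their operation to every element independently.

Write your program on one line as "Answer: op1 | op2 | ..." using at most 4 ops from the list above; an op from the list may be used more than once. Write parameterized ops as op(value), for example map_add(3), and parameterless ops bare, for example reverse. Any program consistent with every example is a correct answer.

reverse | sort_desc | filter_lt(1)

Check, running the answer program on each example:
  [6, -17, -39, -46, 37] -> [37, -46, -39, -17, 6] -> [37, 6, -17, -39, -46] -> [-17, -39, -46]
  [-44, -5, -39, -7] -> [-7, -39, -5, -44] -> [-5, -7, -39, -44] -> [-5, -7, -39, -44]
  [31, -21, 25] -> [25, -21, 31] -> [31, 25, -21] -> [-21]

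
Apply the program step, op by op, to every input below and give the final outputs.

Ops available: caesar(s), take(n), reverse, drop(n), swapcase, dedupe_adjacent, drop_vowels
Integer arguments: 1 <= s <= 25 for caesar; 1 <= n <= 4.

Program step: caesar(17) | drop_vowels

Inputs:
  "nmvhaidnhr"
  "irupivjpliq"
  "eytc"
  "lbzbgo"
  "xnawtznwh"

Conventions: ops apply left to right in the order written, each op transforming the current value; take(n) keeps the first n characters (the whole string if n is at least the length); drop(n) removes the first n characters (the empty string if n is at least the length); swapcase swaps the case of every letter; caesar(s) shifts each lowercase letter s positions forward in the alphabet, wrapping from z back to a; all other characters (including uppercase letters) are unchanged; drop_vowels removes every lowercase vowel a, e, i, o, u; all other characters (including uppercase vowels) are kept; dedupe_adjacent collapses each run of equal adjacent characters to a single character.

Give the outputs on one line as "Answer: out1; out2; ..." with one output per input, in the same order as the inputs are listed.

Execution, op by op:
  "nmvhaidnhr" -> "edmyrzueyi" -> "dmyrzy"
  "irupivjpliq" -> "zilgzmagczh" -> "zlgzmgczh"
  "eytc" -> "vpkt" -> "vpkt"
  "lbzbgo" -> "csqsxf" -> "csqsxf"
  "xnawtznwh" -> "oernkqeny" -> "rnkqny"

"dmyrzy"; "zlgzmgczh"; "vpkt"; "csqsxf"; "rnkqny"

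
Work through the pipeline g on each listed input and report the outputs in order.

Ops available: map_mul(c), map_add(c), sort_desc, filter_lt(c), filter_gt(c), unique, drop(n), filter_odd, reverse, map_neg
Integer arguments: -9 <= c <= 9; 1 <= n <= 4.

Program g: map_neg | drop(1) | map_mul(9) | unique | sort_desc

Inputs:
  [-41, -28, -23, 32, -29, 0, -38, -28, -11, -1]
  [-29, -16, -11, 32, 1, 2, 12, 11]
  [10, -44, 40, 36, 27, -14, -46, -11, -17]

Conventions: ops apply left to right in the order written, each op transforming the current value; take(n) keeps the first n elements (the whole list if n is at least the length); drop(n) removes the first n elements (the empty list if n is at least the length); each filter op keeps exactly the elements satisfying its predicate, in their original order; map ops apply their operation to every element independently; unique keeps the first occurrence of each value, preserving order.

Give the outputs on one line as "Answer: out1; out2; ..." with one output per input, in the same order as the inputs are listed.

[342, 261, 252, 207, 99, 9, 0, -288]; [144, 99, -9, -18, -99, -108, -288]; [414, 396, 153, 126, 99, -243, -324, -360]

Execution, op by op:
  [-41, -28, -23, 32, -29, 0, -38, -28, -11, -1] -> [41, 28, 23, -32, 29, 0, 38, 28, 11, 1] -> [28, 23, -32, 29, 0, 38, 28, 11, 1] -> [252, 207, -288, 261, 0, 342, 252, 99, 9] -> [252, 207, -288, 261, 0, 342, 99, 9] -> [342, 261, 252, 207, 99, 9, 0, -288]
  [-29, -16, -11, 32, 1, 2, 12, 11] -> [29, 16, 11, -32, -1, -2, -12, -11] -> [16, 11, -32, -1, -2, -12, -11] -> [144, 99, -288, -9, -18, -108, -99] -> [144, 99, -288, -9, -18, -108, -99] -> [144, 99, -9, -18, -99, -108, -288]
  [10, -44, 40, 36, 27, -14, -46, -11, -17] -> [-10, 44, -40, -36, -27, 14, 46, 11, 17] -> [44, -40, -36, -27, 14, 46, 11, 17] -> [396, -360, -324, -243, 126, 414, 99, 153] -> [396, -360, -324, -243, 126, 414, 99, 153] -> [414, 396, 153, 126, 99, -243, -324, -360]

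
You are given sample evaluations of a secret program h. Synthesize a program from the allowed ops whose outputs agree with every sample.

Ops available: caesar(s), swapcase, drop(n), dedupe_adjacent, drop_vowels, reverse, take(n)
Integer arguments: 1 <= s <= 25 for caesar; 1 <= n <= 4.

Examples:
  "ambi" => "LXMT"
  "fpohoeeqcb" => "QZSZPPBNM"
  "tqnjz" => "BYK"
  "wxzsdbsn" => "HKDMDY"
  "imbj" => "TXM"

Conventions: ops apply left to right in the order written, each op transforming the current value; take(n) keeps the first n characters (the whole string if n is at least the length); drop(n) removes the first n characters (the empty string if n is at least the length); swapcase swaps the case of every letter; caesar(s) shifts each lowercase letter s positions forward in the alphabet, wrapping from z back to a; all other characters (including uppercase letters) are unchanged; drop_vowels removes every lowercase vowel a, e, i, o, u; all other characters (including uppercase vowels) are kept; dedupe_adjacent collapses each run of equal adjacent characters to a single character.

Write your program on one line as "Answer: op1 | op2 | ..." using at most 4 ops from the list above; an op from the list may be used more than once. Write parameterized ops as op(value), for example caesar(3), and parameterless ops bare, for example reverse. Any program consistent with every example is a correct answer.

caesar(11) | drop_vowels | swapcase

Check, running the answer program on each example:
  "ambi" -> "lxmt" -> "lxmt" -> "LXMT"
  "fpohoeeqcb" -> "qazszppbnm" -> "qzszppbnm" -> "QZSZPPBNM"
  "tqnjz" -> "ebyuk" -> "byk" -> "BYK"
  "wxzsdbsn" -> "hikdomdy" -> "hkdmdy" -> "HKDMDY"
  "imbj" -> "txmu" -> "txm" -> "TXM"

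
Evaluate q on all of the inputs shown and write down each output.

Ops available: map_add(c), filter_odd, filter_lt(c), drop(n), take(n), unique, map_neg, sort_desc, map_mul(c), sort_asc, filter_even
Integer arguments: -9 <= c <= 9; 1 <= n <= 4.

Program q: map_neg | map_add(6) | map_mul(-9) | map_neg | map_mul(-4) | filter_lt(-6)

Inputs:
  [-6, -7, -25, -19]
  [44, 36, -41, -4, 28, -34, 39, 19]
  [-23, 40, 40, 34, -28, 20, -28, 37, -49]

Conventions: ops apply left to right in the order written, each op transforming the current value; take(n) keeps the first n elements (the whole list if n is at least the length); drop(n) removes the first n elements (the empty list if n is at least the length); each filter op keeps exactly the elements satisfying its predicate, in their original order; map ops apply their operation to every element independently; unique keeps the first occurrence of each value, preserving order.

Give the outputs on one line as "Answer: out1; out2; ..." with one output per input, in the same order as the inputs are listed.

[-432, -468, -1116, -900]; [-1692, -360, -1440]; [-1044, -1224, -1224, -1980]

Execution, op by op:
  [-6, -7, -25, -19] -> [6, 7, 25, 19] -> [12, 13, 31, 25] -> [-108, -117, -279, -225] -> [108, 117, 279, 225] -> [-432, -468, -1116, -900] -> [-432, -468, -1116, -900]
  [44, 36, -41, -4, 28, -34, 39, 19] -> [-44, -36, 41, 4, -28, 34, -39, -19] -> [-38, -30, 47, 10, -22, 40, -33, -13] -> [342, 270, -423, -90, 198, -360, 297, 117] -> [-342, -270, 423, 90, -198, 360, -297, -117] -> [1368, 1080, -1692, -360, 792, -1440, 1188, 468] -> [-1692, -360, -1440]
  [-23, 40, 40, 34, -28, 20, -28, 37, -49] -> [23, -40, -40, -34, 28, -20, 28, -37, 49] -> [29, -34, -34, -28, 34, -14, 34, -31, 55] -> [-261, 306, 306, 252, -306, 126, -306, 279, -495] -> [261, -306, -306, -252, 306, -126, 306, -279, 495] -> [-1044, 1224, 1224, 1008, -1224, 504, -1224, 1116, -1980] -> [-1044, -1224, -1224, -1980]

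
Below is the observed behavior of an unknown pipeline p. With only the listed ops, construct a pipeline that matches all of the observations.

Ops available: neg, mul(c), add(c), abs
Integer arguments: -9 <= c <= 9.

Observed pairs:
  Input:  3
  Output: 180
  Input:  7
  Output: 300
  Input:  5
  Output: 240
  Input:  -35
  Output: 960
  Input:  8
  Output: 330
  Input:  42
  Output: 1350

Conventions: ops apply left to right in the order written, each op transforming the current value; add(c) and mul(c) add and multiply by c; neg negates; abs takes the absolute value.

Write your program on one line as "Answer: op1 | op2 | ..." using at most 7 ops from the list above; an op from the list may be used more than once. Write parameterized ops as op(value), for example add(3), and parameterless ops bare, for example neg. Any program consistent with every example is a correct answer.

add(-3) | add(6) | mul(6) | mul(5) | neg | abs

Check, running the answer program on each example:
  3 -> 0 -> 6 -> 36 -> 180 -> -180 -> 180
  7 -> 4 -> 10 -> 60 -> 300 -> -300 -> 300
  5 -> 2 -> 8 -> 48 -> 240 -> -240 -> 240
  -35 -> -38 -> -32 -> -192 -> -960 -> 960 -> 960
  8 -> 5 -> 11 -> 66 -> 330 -> -330 -> 330
  42 -> 39 -> 45 -> 270 -> 1350 -> -1350 -> 1350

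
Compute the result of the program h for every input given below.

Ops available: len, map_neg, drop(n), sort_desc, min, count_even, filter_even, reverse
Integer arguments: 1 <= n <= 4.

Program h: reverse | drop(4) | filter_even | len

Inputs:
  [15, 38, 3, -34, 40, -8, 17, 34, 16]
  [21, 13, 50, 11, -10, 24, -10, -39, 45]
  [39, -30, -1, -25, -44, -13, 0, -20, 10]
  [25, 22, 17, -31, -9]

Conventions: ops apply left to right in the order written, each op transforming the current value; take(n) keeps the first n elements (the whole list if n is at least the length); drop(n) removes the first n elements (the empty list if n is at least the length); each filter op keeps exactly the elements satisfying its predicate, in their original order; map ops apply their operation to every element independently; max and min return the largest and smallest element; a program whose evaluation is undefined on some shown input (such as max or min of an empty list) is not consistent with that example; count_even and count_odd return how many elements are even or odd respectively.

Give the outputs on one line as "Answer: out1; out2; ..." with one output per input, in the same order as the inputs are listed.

Execution, op by op:
  [15, 38, 3, -34, 40, -8, 17, 34, 16] -> [16, 34, 17, -8, 40, -34, 3, 38, 15] -> [40, -34, 3, 38, 15] -> [40, -34, 38] -> 3
  [21, 13, 50, 11, -10, 24, -10, -39, 45] -> [45, -39, -10, 24, -10, 11, 50, 13, 21] -> [-10, 11, 50, 13, 21] -> [-10, 50] -> 2
  [39, -30, -1, -25, -44, -13, 0, -20, 10] -> [10, -20, 0, -13, -44, -25, -1, -30, 39] -> [-44, -25, -1, -30, 39] -> [-44, -30] -> 2
  [25, 22, 17, -31, -9] -> [-9, -31, 17, 22, 25] -> [25] -> [] -> 0

3; 2; 2; 0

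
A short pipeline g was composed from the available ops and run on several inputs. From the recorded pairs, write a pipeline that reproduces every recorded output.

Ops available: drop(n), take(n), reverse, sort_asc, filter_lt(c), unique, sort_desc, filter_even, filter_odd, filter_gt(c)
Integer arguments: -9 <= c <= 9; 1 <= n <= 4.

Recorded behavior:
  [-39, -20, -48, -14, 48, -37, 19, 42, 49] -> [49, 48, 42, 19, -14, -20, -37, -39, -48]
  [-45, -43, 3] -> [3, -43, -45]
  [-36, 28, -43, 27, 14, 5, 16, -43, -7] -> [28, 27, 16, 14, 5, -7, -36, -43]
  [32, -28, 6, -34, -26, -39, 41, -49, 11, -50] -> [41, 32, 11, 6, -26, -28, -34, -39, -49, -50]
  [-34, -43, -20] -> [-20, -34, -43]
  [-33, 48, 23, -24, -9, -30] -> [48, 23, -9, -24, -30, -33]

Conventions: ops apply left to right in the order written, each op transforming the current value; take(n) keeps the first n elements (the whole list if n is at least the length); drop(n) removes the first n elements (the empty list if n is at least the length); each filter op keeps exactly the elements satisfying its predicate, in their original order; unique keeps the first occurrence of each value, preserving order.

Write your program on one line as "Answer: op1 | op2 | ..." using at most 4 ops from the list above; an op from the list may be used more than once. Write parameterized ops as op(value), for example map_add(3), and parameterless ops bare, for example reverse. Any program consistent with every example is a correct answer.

unique | reverse | sort_desc

Check, running the answer program on each example:
  [-39, -20, -48, -14, 48, -37, 19, 42, 49] -> [-39, -20, -48, -14, 48, -37, 19, 42, 49] -> [49, 42, 19, -37, 48, -14, -48, -20, -39] -> [49, 48, 42, 19, -14, -20, -37, -39, -48]
  [-45, -43, 3] -> [-45, -43, 3] -> [3, -43, -45] -> [3, -43, -45]
  [-36, 28, -43, 27, 14, 5, 16, -43, -7] -> [-36, 28, -43, 27, 14, 5, 16, -7] -> [-7, 16, 5, 14, 27, -43, 28, -36] -> [28, 27, 16, 14, 5, -7, -36, -43]
  [32, -28, 6, -34, -26, -39, 41, -49, 11, -50] -> [32, -28, 6, -34, -26, -39, 41, -49, 11, -50] -> [-50, 11, -49, 41, -39, -26, -34, 6, -28, 32] -> [41, 32, 11, 6, -26, -28, -34, -39, -49, -50]
  [-34, -43, -20] -> [-34, -43, -20] -> [-20, -43, -34] -> [-20, -34, -43]
  [-33, 48, 23, -24, -9, -30] -> [-33, 48, 23, -24, -9, -30] -> [-30, -9, -24, 23, 48, -33] -> [48, 23, -9, -24, -30, -33]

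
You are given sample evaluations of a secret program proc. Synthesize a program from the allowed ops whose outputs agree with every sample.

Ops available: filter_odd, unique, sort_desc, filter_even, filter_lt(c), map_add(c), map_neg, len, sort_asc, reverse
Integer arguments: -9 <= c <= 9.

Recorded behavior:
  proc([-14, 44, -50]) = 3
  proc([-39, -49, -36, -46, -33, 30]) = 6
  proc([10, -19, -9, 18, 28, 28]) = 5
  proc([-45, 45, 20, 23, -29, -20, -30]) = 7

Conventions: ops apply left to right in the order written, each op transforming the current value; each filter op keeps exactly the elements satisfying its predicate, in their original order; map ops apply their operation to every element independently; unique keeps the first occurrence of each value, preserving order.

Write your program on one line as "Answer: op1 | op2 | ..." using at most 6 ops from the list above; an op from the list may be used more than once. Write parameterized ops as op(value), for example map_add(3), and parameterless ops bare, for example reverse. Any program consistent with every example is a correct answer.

unique | reverse | map_add(-2) | map_add(-3) | len

Check, running the answer program on each example:
  [-14, 44, -50] -> [-14, 44, -50] -> [-50, 44, -14] -> [-52, 42, -16] -> [-55, 39, -19] -> 3
  [-39, -49, -36, -46, -33, 30] -> [-39, -49, -36, -46, -33, 30] -> [30, -33, -46, -36, -49, -39] -> [28, -35, -48, -38, -51, -41] -> [25, -38, -51, -41, -54, -44] -> 6
  [10, -19, -9, 18, 28, 28] -> [10, -19, -9, 18, 28] -> [28, 18, -9, -19, 10] -> [26, 16, -11, -21, 8] -> [23, 13, -14, -24, 5] -> 5
  [-45, 45, 20, 23, -29, -20, -30] -> [-45, 45, 20, 23, -29, -20, -30] -> [-30, -20, -29, 23, 20, 45, -45] -> [-32, -22, -31, 21, 18, 43, -47] -> [-35, -25, -34, 18, 15, 40, -50] -> 7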